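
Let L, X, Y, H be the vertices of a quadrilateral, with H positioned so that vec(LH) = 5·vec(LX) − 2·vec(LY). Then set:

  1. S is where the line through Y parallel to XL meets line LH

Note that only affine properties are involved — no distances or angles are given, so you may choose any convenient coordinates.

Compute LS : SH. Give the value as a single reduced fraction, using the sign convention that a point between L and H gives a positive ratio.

Assign L = (0, 0), X = (1, 0), Y = (0, 1), H = (5, -2) — the answer is frame-independent, so this choice is without loss of generality.
1. S is where the line through Y parallel to XL meets line LH ⇒ S = (-5/2, 1)
S = L + t·(H−L) with t = -1/2, so LS:SH = t:(1−t) = -1/2:3/2

LS:SH = -1/3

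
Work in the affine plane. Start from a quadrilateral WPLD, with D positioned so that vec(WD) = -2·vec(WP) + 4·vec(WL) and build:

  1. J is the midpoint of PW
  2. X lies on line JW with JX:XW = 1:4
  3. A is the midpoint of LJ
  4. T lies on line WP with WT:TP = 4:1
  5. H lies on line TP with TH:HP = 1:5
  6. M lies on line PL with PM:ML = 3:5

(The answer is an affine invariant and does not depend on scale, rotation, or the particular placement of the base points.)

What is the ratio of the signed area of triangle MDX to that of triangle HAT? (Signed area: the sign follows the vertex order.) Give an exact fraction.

Choose coordinates W = (0, 0), P = (1, 0), L = (0, 1), D = (-2, 4).
1. J is the midpoint of PW ⇒ J = (1/2, 0)
2. X lies on line JW with JX:XW = 1:4 ⇒ X = (2/5, 0)
3. A is the midpoint of LJ ⇒ A = (1/4, 1/2)
4. T lies on line WP with WT:TP = 4:1 ⇒ T = (4/5, 0)
5. H lies on line TP with TH:HP = 1:5 ⇒ H = (5/6, 0)
6. M lies on line PL with PM:ML = 3:5 ⇒ M = (5/8, 3/8)
2·[MDX] = 9/5, 2·[HAT] = 1/60
[MDX]:[HAT] = 9/5:1/60 = 108

[MDX]:[HAT] = 108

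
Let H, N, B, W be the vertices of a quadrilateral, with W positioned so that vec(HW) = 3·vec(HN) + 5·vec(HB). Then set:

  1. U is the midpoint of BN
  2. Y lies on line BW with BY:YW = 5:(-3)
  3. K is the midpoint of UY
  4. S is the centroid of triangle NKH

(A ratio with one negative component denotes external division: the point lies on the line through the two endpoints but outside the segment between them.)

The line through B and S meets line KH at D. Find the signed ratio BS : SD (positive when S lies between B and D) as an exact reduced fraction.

BS:SD = -71/23

Work in coordinates with H = (0, 0), N = (1, 0), B = (0, 1), W = (3, 5).
1. U is the midpoint of BN ⇒ U = (1/2, 1/2)
2. Y lies on line BW with BY:YW = 5:(-3) ⇒ Y = (15/2, 11)
3. K is the midpoint of UY ⇒ K = (4, 23/4)
4. S is the centroid of triangle NKH ⇒ S = (5/3, 23/12)
line BS meets KH at D = (80/71, 115/71)
S = B + t·(D−B) with t = 71/48, so BS:SD = 71/48:-23/48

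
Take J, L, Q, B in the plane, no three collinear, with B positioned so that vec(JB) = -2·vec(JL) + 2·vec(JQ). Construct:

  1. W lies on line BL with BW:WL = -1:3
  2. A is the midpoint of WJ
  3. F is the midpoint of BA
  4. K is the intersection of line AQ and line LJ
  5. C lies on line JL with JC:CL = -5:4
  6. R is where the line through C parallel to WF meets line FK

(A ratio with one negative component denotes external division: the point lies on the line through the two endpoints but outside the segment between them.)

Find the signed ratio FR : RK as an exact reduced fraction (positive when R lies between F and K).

Assign J = (0, 0), L = (1, 0), Q = (0, 1), B = (-2, 2) — the answer is frame-independent, so this choice is without loss of generality.
1. W lies on line BL with BW:WL = -1:3 ⇒ W = (-7/2, 3)
2. A is the midpoint of WJ ⇒ A = (-7/4, 3/2)
3. F is the midpoint of BA ⇒ F = (-15/8, 7/4)
4. K is the intersection of line AQ and line LJ ⇒ K = (7/2, 0)
5. C lies on line JL with JC:CL = -5:4 ⇒ C = (5, 0)
6. R is where the line through C parallel to WF meets line FK ⇒ R = (1513/248, -105/124)
R = F + t·(K−F) with t = 46/31, so FR:RK = t:(1−t) = 46/31:-15/31

FR:RK = -46/15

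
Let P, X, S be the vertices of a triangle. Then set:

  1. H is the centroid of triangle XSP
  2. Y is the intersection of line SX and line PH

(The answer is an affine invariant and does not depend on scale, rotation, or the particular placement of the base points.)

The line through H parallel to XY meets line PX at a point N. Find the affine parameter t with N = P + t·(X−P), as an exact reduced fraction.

t = 2/3

Set P = (0, 0), X = (1, 0), S = (0, 1); any affine frame gives the same invariant.
1. H is the centroid of triangle XSP ⇒ H = (1/3, 1/3)
2. Y is the intersection of line SX and line PH ⇒ Y = (1/2, 1/2)
through H parallel to XY: direction (-1/2, 1/2); meets PX at N = (2/3, 0)
N = P + t·(X−P) with t = 2/3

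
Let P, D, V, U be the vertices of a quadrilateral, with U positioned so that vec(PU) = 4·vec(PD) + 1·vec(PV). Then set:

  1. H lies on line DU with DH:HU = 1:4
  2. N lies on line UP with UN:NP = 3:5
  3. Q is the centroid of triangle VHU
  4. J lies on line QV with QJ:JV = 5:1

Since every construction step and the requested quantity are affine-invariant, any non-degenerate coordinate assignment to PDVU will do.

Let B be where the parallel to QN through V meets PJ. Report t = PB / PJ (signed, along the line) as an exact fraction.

t = 114/115

Assign P = (0, 0), D = (1, 0), V = (0, 1), U = (4, 1) — the answer is frame-independent, so this choice is without loss of generality.
1. H lies on line DU with DH:HU = 1:4 ⇒ H = (8/5, 1/5)
2. N lies on line UP with UN:NP = 3:5 ⇒ N = (5/2, 5/8)
3. Q is the centroid of triangle VHU ⇒ Q = (28/15, 11/15)
4. J lies on line QV with QJ:JV = 5:1 ⇒ J = (14/45, 43/45)
through V parallel to QN: direction (19/30, -13/120); meets PJ at B = (532/1725, 1634/1725)
B = P + t·(J−P) with t = 114/115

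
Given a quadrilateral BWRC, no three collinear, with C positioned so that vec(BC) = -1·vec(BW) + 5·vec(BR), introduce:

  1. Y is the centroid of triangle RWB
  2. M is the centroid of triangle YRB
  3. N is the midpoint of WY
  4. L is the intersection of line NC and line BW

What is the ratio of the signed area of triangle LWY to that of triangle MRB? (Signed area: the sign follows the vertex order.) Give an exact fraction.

[LWY]:[MRB] = 24/29

Assign B = (0, 0), W = (1, 0), R = (0, 1), C = (-1, 5) — the answer is frame-independent, so this choice is without loss of generality.
1. Y is the centroid of triangle RWB ⇒ Y = (1/3, 1/3)
2. M is the centroid of triangle YRB ⇒ M = (1/9, 4/9)
3. N is the midpoint of WY ⇒ N = (2/3, 1/6)
4. L is the intersection of line NC and line BW ⇒ L = (21/29, 0)
2·[LWY] = 8/87, 2·[MRB] = 1/9
[LWY]:[MRB] = 8/87:1/9 = 24/29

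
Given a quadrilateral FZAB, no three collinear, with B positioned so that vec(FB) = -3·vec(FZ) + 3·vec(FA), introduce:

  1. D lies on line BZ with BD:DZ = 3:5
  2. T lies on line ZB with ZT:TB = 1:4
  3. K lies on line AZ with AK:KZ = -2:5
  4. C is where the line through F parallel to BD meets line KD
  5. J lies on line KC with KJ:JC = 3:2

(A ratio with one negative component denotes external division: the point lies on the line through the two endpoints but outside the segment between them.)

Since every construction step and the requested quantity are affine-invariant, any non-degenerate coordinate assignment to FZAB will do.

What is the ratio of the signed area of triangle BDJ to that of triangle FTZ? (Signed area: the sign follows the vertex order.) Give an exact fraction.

[BDJ]:[FTZ] = 17/24

Work in coordinates with F = (0, 0), Z = (1, 0), A = (0, 1), B = (-3, 3).
1. D lies on line BZ with BD:DZ = 3:5 ⇒ D = (-3/2, 15/8)
2. T lies on line ZB with ZT:TB = 1:4 ⇒ T = (1/5, 3/5)
3. K lies on line AZ with AK:KZ = -2:5 ⇒ K = (-2/3, 5/3)
4. C is where the line through F parallel to BD meets line KD ⇒ C = (-3, 9/4)
5. J lies on line KC with KJ:JC = 3:2 ⇒ J = (-31/15, 121/60)
2·[BDJ] = -17/40, 2·[FTZ] = -3/5
[BDJ]:[FTZ] = -17/40:-3/5 = 17/24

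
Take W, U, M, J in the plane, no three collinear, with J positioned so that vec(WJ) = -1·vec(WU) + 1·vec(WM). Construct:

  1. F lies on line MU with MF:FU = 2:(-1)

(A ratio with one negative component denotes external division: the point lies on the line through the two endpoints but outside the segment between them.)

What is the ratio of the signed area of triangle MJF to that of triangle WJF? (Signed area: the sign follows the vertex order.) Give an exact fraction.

[MJF]:[WJF] = -2

Set W = (0, 0), U = (1, 0), M = (0, 1), J = (-1, 1); any affine frame gives the same invariant.
1. F lies on line MU with MF:FU = 2:(-1) ⇒ F = (2, -1)
2·[MJF] = 2, 2·[WJF] = -1
[MJF]:[WJF] = 2:-1 = -2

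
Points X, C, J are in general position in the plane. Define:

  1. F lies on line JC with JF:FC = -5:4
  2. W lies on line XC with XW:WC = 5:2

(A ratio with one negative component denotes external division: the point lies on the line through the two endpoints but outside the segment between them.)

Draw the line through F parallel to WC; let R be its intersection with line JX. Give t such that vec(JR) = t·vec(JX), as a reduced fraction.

t = 5

Set X = (0, 0), C = (1, 0), J = (0, 1); any affine frame gives the same invariant.
1. F lies on line JC with JF:FC = -5:4 ⇒ F = (5, -4)
2. W lies on line XC with XW:WC = 5:2 ⇒ W = (5/7, 0)
through F parallel to WC: direction (2/7, 0); meets JX at R = (0, -4)
R = J + t·(X−J) with t = 5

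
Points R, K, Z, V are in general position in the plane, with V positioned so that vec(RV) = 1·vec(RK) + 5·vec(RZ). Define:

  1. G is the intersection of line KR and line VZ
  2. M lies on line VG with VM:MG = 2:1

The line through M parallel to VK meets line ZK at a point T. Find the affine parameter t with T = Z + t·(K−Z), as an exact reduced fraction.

Choose coordinates R = (0, 0), K = (1, 0), Z = (0, 1), V = (1, 5).
1. G is the intersection of line KR and line VZ ⇒ G = (-1/4, 0)
2. M lies on line VG with VM:MG = 2:1 ⇒ M = (1/6, 5/3)
through M parallel to VK: direction (0, -5); meets ZK at T = (1/6, 5/6)
T = Z + t·(K−Z) with t = 1/6

t = 1/6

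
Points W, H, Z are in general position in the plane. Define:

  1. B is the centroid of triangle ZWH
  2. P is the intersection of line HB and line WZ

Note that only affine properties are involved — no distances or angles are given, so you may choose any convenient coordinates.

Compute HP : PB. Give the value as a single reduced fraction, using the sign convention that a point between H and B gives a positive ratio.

HP:PB = -3

Assign W = (0, 0), H = (1, 0), Z = (0, 1) — the answer is frame-independent, so this choice is without loss of generality.
1. B is the centroid of triangle ZWH ⇒ B = (1/3, 1/3)
2. P is the intersection of line HB and line WZ ⇒ P = (0, 1/2)
P = H + t·(B−H) with t = 3/2, so HP:PB = t:(1−t) = 3/2:-1/2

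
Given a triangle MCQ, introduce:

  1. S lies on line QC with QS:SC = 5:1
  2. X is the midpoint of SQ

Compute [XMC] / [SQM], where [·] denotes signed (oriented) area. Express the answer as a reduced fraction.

[XMC]:[SQM] = 7/10

Assign M = (0, 0), C = (1, 0), Q = (0, 1) — the answer is frame-independent, so this choice is without loss of generality.
1. S lies on line QC with QS:SC = 5:1 ⇒ S = (5/6, 1/6)
2. X is the midpoint of SQ ⇒ X = (5/12, 7/12)
2·[XMC] = 7/12, 2·[SQM] = 5/6
[XMC]:[SQM] = 7/12:5/6 = 7/10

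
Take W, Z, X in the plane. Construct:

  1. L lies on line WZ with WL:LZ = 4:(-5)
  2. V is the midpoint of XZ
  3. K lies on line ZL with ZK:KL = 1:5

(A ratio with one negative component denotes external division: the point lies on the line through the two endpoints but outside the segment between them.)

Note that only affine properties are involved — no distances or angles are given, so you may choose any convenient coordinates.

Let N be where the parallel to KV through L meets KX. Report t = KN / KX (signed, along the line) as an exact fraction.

Assign W = (0, 0), Z = (1, 0), X = (0, 1) — the answer is frame-independent, so this choice is without loss of generality.
1. L lies on line WZ with WL:LZ = 4:(-5) ⇒ L = (-4, 0)
2. V is the midpoint of XZ ⇒ V = (1/2, 1/2)
3. K lies on line ZL with ZK:KL = 1:5 ⇒ K = (1/6, 0)
through L parallel to KV: direction (1/3, 1/2); meets KX at N = (-2/3, 5)
N = K + t·(X−K) with t = 5

t = 5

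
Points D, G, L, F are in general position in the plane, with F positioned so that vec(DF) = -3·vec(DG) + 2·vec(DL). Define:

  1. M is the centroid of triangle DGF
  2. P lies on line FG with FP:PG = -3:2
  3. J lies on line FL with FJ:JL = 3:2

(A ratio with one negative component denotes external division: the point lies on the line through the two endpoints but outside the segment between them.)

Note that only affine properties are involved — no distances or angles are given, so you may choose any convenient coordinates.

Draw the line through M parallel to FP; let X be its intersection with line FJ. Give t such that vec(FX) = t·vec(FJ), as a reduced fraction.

Assign D = (0, 0), G = (1, 0), L = (0, 1), F = (-3, 2) — the answer is frame-independent, so this choice is without loss of generality.
1. M is the centroid of triangle DGF ⇒ M = (-2/3, 2/3)
2. P lies on line FG with FP:PG = -3:2 ⇒ P = (9, -4)
3. J lies on line FL with FJ:JL = 3:2 ⇒ J = (-6/5, 7/5)
through M parallel to FP: direction (12, -6); meets FJ at X = (-4, 7/3)
X = F + t·(J−F) with t = -5/9

t = -5/9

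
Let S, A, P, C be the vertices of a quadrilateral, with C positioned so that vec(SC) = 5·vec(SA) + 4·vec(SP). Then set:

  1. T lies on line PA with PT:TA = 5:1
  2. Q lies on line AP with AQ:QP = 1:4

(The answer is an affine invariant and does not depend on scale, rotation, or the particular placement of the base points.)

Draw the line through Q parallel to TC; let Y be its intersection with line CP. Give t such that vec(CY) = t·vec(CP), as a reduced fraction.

Choose coordinates S = (0, 0), A = (1, 0), P = (0, 1), C = (5, 4).
1. T lies on line PA with PT:TA = 5:1 ⇒ T = (5/6, 1/6)
2. Q lies on line AP with AQ:QP = 1:4 ⇒ Q = (4/5, 1/5)
through Q parallel to TC: direction (25/6, 23/6); meets CP at Y = (24/5, 97/25)
Y = C + t·(P−C) with t = 1/25

t = 1/25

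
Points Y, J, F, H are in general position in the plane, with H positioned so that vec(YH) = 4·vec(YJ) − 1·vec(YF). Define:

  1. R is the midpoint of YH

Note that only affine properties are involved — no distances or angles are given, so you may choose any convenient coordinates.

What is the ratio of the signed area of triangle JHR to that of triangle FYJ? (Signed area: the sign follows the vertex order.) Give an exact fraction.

Choose coordinates Y = (0, 0), J = (1, 0), F = (0, 1), H = (4, -1).
1. R is the midpoint of YH ⇒ R = (2, -1/2)
2·[JHR] = -1/2, 2·[FYJ] = 1
[JHR]:[FYJ] = -1/2:1 = -1/2

[JHR]:[FYJ] = -1/2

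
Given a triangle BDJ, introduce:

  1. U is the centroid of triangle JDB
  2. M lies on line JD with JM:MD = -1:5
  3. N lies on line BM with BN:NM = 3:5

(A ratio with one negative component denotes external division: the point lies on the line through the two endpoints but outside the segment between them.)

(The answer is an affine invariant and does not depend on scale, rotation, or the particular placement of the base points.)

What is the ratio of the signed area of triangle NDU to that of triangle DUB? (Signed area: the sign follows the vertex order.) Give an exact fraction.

[NDU]:[DUB] = 5/32

Assign B = (0, 0), D = (1, 0), J = (0, 1) — the answer is frame-independent, so this choice is without loss of generality.
1. U is the centroid of triangle JDB ⇒ U = (1/3, 1/3)
2. M lies on line JD with JM:MD = -1:5 ⇒ M = (-1/4, 5/4)
3. N lies on line BM with BN:NM = 3:5 ⇒ N = (-3/32, 15/32)
2·[NDU] = 5/96, 2·[DUB] = 1/3
[NDU]:[DUB] = 5/96:1/3 = 5/32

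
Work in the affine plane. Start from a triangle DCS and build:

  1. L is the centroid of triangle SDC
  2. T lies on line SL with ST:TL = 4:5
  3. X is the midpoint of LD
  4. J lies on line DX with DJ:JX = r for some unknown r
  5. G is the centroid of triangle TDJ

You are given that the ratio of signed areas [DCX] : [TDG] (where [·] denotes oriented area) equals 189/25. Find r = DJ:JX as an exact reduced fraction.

Work in coordinates with D = (0, 0), C = (1, 0), S = (0, 1).
1. L is the centroid of triangle SDC ⇒ L = (1/3, 1/3)
2. T lies on line SL with ST:TL = 4:5 ⇒ T = (4/27, 19/27)
3. X is the midpoint of LD ⇒ X = (1/6, 1/6)
4. With DJ:JX = r, write λ = r/(r+1) so J = D + λ·(X−D); J is affine-linear in λ
5. G is the centroid of triangle TDJ ⇒ G is an affine combination of earlier points and hence also affine-linear in λ
Every point depending on J is an affine combination of J and λ-independent points, so each such coordinate is linear in λ; the λ² term in each signed area is a multiple of (X−D)×(X−D) = 0, so 2·[DCX] and 2·[TDG] are each linear in λ. Evaluating at λ=0 and λ=1:
  2·[DCX] = 1/6,   2·[TDG] = 5/162·λ
So [DCX]:[TDG] = (1/6) / (5/162·λ). Setting this equal to 189/25:
  1/6 = 189/25·(5/162·λ)  ⇒  λ = 5/7
Then r = λ/(1−λ) = (5/7)/(2/7) = 5/2. Check: with r = 5/2, J = (5/42, 5/42) and [DCX]:[TDG] = 189/25 as required.

r = 5/2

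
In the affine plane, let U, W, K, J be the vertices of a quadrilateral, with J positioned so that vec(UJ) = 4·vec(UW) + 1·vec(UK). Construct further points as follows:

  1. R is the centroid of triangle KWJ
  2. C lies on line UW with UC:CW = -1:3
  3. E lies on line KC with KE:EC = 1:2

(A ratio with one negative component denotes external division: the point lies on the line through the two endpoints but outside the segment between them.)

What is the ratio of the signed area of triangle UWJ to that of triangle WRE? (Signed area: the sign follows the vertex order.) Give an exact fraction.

Set U = (0, 0), W = (1, 0), K = (0, 1), J = (4, 1); any affine frame gives the same invariant.
1. R is the centroid of triangle KWJ ⇒ R = (5/3, 2/3)
2. C lies on line UW with UC:CW = -1:3 ⇒ C = (-1/2, 0)
3. E lies on line KC with KE:EC = 1:2 ⇒ E = (-1/6, 2/3)
2·[UWJ] = 1, 2·[WRE] = 11/9
[UWJ]:[WRE] = 1:11/9 = 9/11

[UWJ]:[WRE] = 9/11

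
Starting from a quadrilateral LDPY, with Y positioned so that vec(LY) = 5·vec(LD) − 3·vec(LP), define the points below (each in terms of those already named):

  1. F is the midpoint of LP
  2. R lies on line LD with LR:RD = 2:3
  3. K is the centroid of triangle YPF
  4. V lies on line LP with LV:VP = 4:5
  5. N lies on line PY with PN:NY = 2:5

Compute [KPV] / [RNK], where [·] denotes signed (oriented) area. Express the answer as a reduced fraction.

Choose coordinates L = (0, 0), D = (1, 0), P = (0, 1), Y = (5, -3).
1. F is the midpoint of LP ⇒ F = (0, 1/2)
2. R lies on line LD with LR:RD = 2:3 ⇒ R = (2/5, 0)
3. K is the centroid of triangle YPF ⇒ K = (5/3, -1/2)
4. V lies on line LP with LV:VP = 4:5 ⇒ V = (0, 4/9)
5. N lies on line PY with PN:NY = 2:5 ⇒ N = (10/7, -1/7)
2·[KPV] = 25/27, 2·[RNK] = -1/3
[KPV]:[RNK] = 25/27:-1/3 = -25/9

[KPV]:[RNK] = -25/9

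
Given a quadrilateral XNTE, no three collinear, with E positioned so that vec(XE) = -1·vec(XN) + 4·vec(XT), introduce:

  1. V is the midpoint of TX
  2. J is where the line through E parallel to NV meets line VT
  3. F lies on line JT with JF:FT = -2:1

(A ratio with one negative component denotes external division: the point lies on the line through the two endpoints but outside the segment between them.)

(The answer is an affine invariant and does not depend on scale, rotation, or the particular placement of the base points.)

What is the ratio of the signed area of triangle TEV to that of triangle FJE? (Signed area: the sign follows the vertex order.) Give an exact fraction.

Work in coordinates with X = (0, 0), N = (1, 0), T = (0, 1), E = (-1, 4).
1. V is the midpoint of TX ⇒ V = (0, 1/2)
2. J is where the line through E parallel to NV meets line VT ⇒ J = (0, 7/2)
3. F lies on line JT with JF:FT = -2:1 ⇒ F = (0, -3/2)
2·[TEV] = 1/2, 2·[FJE] = 5
[TEV]:[FJE] = 1/2:5 = 1/10

[TEV]:[FJE] = 1/10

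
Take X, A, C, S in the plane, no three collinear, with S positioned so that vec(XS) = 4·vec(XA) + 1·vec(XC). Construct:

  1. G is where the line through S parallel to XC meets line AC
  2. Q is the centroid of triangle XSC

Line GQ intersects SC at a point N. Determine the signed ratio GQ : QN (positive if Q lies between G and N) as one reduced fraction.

GQ:QN = 11

Assign X = (0, 0), A = (1, 0), C = (0, 1), S = (4, 1) — the answer is frame-independent, so this choice is without loss of generality.
1. G is where the line through S parallel to XC meets line AC ⇒ G = (4, -3)
2. Q is the centroid of triangle XSC ⇒ Q = (4/3, 2/3)
line GQ meets SC at N = (12/11, 1)
Q = G + t·(N−G) with t = 11/12, so GQ:QN = 11/12:1/12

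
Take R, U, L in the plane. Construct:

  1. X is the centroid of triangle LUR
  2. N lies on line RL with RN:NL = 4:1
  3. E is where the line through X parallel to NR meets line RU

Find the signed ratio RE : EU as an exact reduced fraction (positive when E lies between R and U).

RE:EU = 1/2

Work in coordinates with R = (0, 0), U = (1, 0), L = (0, 1).
1. X is the centroid of triangle LUR ⇒ X = (1/3, 1/3)
2. N lies on line RL with RN:NL = 4:1 ⇒ N = (0, 4/5)
3. E is where the line through X parallel to NR meets line RU ⇒ E = (1/3, 0)
E = R + t·(U−R) with t = 1/3, so RE:EU = t:(1−t) = 1/3:2/3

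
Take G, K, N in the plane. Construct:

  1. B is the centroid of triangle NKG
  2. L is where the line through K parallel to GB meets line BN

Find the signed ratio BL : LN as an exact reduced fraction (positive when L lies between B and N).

Set G = (0, 0), K = (1, 0), N = (0, 1); any affine frame gives the same invariant.
1. B is the centroid of triangle NKG ⇒ B = (1/3, 1/3)
2. L is where the line through K parallel to GB meets line BN ⇒ L = (2/3, -1/3)
L = B + t·(N−B) with t = -1, so BL:LN = t:(1−t) = -1:2

BL:LN = -1/2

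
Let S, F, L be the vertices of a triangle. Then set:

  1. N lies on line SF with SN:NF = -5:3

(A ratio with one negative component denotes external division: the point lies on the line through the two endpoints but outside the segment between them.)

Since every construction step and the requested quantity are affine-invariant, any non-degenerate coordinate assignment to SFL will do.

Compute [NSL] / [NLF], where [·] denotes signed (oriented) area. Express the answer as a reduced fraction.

Work in coordinates with S = (0, 0), F = (1, 0), L = (0, 1).
1. N lies on line SF with SN:NF = -5:3 ⇒ N = (5/2, 0)
2·[NSL] = -5/2, 2·[NLF] = 3/2
[NSL]:[NLF] = -5/2:3/2 = -5/3

[NSL]:[NLF] = -5/3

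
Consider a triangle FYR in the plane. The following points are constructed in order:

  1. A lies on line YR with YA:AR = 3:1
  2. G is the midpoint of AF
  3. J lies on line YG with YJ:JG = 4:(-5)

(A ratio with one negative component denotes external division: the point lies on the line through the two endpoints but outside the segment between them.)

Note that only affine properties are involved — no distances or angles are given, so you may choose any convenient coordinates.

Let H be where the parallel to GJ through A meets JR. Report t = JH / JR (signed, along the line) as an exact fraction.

t = 3/4

Set F = (0, 0), Y = (1, 0), R = (0, 1); any affine frame gives the same invariant.
1. A lies on line YR with YA:AR = 3:1 ⇒ A = (1/4, 3/4)
2. G is the midpoint of AF ⇒ G = (1/8, 3/8)
3. J lies on line YG with YJ:JG = 4:(-5) ⇒ J = (9/2, -3/2)
through A parallel to GJ: direction (35/8, -15/8); meets JR at H = (9/8, 3/8)
H = J + t·(R−J) with t = 3/4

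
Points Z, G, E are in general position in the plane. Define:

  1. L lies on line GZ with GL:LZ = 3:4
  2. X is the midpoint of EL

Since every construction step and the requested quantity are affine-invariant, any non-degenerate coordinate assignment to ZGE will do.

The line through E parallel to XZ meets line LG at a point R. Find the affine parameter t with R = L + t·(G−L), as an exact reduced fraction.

t = -8/3

Choose coordinates Z = (0, 0), G = (1, 0), E = (0, 1).
1. L lies on line GZ with GL:LZ = 3:4 ⇒ L = (4/7, 0)
2. X is the midpoint of EL ⇒ X = (2/7, 1/2)
through E parallel to XZ: direction (-2/7, -1/2); meets LG at R = (-4/7, 0)
R = L + t·(G−L) with t = -8/3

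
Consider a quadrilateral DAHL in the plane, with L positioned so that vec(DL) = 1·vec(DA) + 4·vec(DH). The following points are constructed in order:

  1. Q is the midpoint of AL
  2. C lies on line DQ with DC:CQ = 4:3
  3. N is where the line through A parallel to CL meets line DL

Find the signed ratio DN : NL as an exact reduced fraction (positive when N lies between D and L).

DN:NL = -5/3

Assign D = (0, 0), A = (1, 0), H = (0, 1), L = (1, 4) — the answer is frame-independent, so this choice is without loss of generality.
1. Q is the midpoint of AL ⇒ Q = (1, 2)
2. C lies on line DQ with DC:CQ = 4:3 ⇒ C = (4/7, 8/7)
3. N is where the line through A parallel to CL meets line DL ⇒ N = (5/2, 10)
N = D + t·(L−D) with t = 5/2, so DN:NL = t:(1−t) = 5/2:-3/2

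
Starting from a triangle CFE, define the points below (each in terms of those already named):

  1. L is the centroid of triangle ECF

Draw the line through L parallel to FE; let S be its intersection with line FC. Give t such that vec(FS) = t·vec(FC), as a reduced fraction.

Choose coordinates C = (0, 0), F = (1, 0), E = (0, 1).
1. L is the centroid of triangle ECF ⇒ L = (1/3, 1/3)
through L parallel to FE: direction (-1, 1); meets FC at S = (2/3, 0)
S = F + t·(C−F) with t = 1/3

t = 1/3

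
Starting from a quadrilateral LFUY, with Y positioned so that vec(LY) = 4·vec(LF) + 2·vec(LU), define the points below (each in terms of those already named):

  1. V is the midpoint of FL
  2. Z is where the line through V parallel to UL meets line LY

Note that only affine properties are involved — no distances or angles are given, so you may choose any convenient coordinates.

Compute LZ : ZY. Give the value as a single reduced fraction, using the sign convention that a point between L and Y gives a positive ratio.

LZ:ZY = 1/7

Choose coordinates L = (0, 0), F = (1, 0), U = (0, 1), Y = (4, 2).
1. V is the midpoint of FL ⇒ V = (1/2, 0)
2. Z is where the line through V parallel to UL meets line LY ⇒ Z = (1/2, 1/4)
Z = L + t·(Y−L) with t = 1/8, so LZ:ZY = t:(1−t) = 1/8:7/8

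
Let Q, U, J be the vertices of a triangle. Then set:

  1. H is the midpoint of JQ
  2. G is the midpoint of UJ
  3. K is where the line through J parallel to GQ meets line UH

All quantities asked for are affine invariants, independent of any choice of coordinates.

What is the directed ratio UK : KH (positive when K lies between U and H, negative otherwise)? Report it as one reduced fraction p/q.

Assign Q = (0, 0), U = (1, 0), J = (0, 1) — the answer is frame-independent, so this choice is without loss of generality.
1. H is the midpoint of JQ ⇒ H = (0, 1/2)
2. G is the midpoint of UJ ⇒ G = (1/2, 1/2)
3. K is where the line through J parallel to GQ meets line UH ⇒ K = (-1/3, 2/3)
K = U + t·(H−U) with t = 4/3, so UK:KH = t:(1−t) = 4/3:-1/3

UK:KH = -4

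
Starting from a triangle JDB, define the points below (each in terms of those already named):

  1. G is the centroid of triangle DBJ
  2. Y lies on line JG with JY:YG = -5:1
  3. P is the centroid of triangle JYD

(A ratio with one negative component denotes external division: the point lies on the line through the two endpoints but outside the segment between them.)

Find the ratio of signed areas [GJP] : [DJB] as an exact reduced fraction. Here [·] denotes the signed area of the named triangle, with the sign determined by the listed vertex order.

[GJP]:[DJB] = -1/9

Work in coordinates with J = (0, 0), D = (1, 0), B = (0, 1).
1. G is the centroid of triangle DBJ ⇒ G = (1/3, 1/3)
2. Y lies on line JG with JY:YG = -5:1 ⇒ Y = (5/12, 5/12)
3. P is the centroid of triangle JYD ⇒ P = (17/36, 5/36)
2·[GJP] = 1/9, 2·[DJB] = -1
[GJP]:[DJB] = 1/9:-1 = -1/9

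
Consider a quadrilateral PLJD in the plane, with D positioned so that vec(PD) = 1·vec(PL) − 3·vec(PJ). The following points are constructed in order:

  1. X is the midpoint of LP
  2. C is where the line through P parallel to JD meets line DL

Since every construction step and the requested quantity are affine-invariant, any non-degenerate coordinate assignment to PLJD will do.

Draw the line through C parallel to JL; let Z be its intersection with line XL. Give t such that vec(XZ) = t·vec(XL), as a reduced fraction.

Choose coordinates P = (0, 0), L = (1, 0), J = (0, 1), D = (1, -3).
1. X is the midpoint of LP ⇒ X = (1/2, 0)
2. C is where the line through P parallel to JD meets line DL ⇒ C = (1, -4)
through C parallel to JL: direction (1, -1); meets XL at Z = (-3, 0)
Z = X + t·(L−X) with t = -7

t = -7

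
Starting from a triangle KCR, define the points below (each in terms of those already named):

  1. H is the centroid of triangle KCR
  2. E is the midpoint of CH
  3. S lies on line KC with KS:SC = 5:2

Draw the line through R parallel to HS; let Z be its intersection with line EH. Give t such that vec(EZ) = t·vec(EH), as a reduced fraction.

Set K = (0, 0), C = (1, 0), R = (0, 1); any affine frame gives the same invariant.
1. H is the centroid of triangle KCR ⇒ H = (1/3, 1/3)
2. E is the midpoint of CH ⇒ E = (2/3, 1/6)
3. S lies on line KC with KS:SC = 5:2 ⇒ S = (5/7, 0)
through R parallel to HS: direction (8/21, -1/3); meets EH at Z = (4/3, -1/6)
Z = E + t·(H−E) with t = -2

t = -2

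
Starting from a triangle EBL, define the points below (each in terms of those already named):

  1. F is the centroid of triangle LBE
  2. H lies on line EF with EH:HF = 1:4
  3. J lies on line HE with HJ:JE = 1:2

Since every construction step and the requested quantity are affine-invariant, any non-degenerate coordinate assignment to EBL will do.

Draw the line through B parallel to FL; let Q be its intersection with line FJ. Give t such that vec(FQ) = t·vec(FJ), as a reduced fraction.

Set E = (0, 0), B = (1, 0), L = (0, 1); any affine frame gives the same invariant.
1. F is the centroid of triangle LBE ⇒ F = (1/3, 1/3)
2. H lies on line EF with EH:HF = 1:4 ⇒ H = (1/15, 1/15)
3. J lies on line HE with HJ:JE = 1:2 ⇒ J = (2/45, 2/45)
through B parallel to FL: direction (-1/3, 2/3); meets FJ at Q = (2/3, 2/3)
Q = F + t·(J−F) with t = -15/13

t = -15/13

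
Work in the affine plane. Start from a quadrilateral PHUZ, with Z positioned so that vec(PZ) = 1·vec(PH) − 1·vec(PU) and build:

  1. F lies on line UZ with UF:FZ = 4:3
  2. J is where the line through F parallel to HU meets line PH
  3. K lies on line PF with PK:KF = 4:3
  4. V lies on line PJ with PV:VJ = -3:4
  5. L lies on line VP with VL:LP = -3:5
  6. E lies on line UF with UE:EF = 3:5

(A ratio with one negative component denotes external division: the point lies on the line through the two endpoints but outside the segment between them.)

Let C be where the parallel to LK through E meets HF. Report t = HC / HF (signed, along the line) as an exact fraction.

t = -192/53

Assign P = (0, 0), H = (1, 0), U = (0, 1), Z = (1, -1) — the answer is frame-independent, so this choice is without loss of generality.
1. F lies on line UZ with UF:FZ = 4:3 ⇒ F = (4/7, -1/7)
2. J is where the line through F parallel to HU meets line PH ⇒ J = (3/7, 0)
3. K lies on line PF with PK:KF = 4:3 ⇒ K = (16/49, -4/49)
4. V lies on line PJ with PV:VJ = -3:4 ⇒ V = (-9/7, 0)
5. L lies on line VP with VL:LP = -3:5 ⇒ L = (-45/14, 0)
6. E lies on line UF with UE:EF = 3:5 ⇒ E = (3/14, 4/7)
through E parallel to LK: direction (347/98, -4/49); meets HF at C = (947/371, 192/371)
C = H + t·(F−H) with t = -192/53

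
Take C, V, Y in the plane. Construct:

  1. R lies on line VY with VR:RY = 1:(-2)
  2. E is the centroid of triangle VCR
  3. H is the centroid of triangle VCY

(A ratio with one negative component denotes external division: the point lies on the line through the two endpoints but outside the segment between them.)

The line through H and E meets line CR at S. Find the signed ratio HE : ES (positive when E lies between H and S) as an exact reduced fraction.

HE:ES = 2

Choose coordinates C = (0, 0), V = (1, 0), Y = (0, 1).
1. R lies on line VY with VR:RY = 1:(-2) ⇒ R = (2, -1)
2. E is the centroid of triangle VCR ⇒ E = (1, -1/3)
3. H is the centroid of triangle VCY ⇒ H = (1/3, 1/3)
line HE meets CR at S = (4/3, -2/3)
E = H + t·(S−H) with t = 2/3, so HE:ES = 2/3:1/3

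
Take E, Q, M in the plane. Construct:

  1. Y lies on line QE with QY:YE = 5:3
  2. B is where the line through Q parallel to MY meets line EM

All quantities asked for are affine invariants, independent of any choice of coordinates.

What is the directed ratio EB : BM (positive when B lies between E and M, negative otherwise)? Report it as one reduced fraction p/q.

Assign E = (0, 0), Q = (1, 0), M = (0, 1) — the answer is frame-independent, so this choice is without loss of generality.
1. Y lies on line QE with QY:YE = 5:3 ⇒ Y = (3/8, 0)
2. B is where the line through Q parallel to MY meets line EM ⇒ B = (0, 8/3)
B = E + t·(M−E) with t = 8/3, so EB:BM = t:(1−t) = 8/3:-5/3

EB:BM = -8/5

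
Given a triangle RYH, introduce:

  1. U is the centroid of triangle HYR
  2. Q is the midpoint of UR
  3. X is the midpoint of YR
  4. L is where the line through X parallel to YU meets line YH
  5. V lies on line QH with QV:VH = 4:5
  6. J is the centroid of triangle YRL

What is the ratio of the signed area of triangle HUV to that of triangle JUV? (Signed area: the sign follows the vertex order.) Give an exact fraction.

Choose coordinates R = (0, 0), Y = (1, 0), H = (0, 1).
1. U is the centroid of triangle HYR ⇒ U = (1/3, 1/3)
2. Q is the midpoint of UR ⇒ Q = (1/6, 1/6)
3. X is the midpoint of YR ⇒ X = (1/2, 0)
4. L is where the line through X parallel to YU meets line YH ⇒ L = (3/2, -1/2)
5. V lies on line QH with QV:VH = 4:5 ⇒ V = (5/54, 29/54)
6. J is the centroid of triangle YRL ⇒ J = (5/6, -1/6)
2·[HUV] = -5/54, 2·[JUV] = 1/54
[HUV]:[JUV] = -5/54:1/54 = -5

[HUV]:[JUV] = -5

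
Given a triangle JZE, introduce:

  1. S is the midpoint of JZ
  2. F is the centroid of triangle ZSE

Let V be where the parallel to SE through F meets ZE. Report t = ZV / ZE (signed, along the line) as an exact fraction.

t = 2/3

Set J = (0, 0), Z = (1, 0), E = (0, 1); any affine frame gives the same invariant.
1. S is the midpoint of JZ ⇒ S = (1/2, 0)
2. F is the centroid of triangle ZSE ⇒ F = (1/2, 1/3)
through F parallel to SE: direction (-1/2, 1); meets ZE at V = (1/3, 2/3)
V = Z + t·(E−Z) with t = 2/3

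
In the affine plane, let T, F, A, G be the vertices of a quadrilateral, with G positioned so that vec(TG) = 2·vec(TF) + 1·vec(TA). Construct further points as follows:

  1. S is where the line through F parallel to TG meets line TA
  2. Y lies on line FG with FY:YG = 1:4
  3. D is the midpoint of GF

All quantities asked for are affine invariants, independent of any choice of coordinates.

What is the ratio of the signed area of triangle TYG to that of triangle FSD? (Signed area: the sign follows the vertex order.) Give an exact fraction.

Work in coordinates with T = (0, 0), F = (1, 0), A = (0, 1), G = (2, 1).
1. S is where the line through F parallel to TG meets line TA ⇒ S = (0, -1/2)
2. Y lies on line FG with FY:YG = 1:4 ⇒ Y = (6/5, 1/5)
3. D is the midpoint of GF ⇒ D = (3/2, 1/2)
2·[TYG] = 4/5, 2·[FSD] = -1/4
[TYG]:[FSD] = 4/5:-1/4 = -16/5

[TYG]:[FSD] = -16/5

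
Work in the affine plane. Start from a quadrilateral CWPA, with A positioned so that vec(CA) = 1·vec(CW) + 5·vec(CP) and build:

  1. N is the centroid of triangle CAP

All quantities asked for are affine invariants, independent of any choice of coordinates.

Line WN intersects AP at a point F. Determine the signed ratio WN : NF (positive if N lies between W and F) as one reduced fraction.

WN:NF = 14

Assign C = (0, 0), W = (1, 0), P = (0, 1), A = (1, 5) — the answer is frame-independent, so this choice is without loss of generality.
1. N is the centroid of triangle CAP ⇒ N = (1/3, 2)
line WN meets AP at F = (2/7, 15/7)
N = W + t·(F−W) with t = 14/15, so WN:NF = 14/15:1/15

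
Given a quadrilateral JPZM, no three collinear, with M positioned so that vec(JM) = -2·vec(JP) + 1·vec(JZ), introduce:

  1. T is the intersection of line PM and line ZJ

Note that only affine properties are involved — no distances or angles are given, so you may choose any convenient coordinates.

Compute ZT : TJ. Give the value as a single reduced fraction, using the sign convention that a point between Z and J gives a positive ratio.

Assign J = (0, 0), P = (1, 0), Z = (0, 1), M = (-2, 1) — the answer is frame-independent, so this choice is without loss of generality.
1. T is the intersection of line PM and line ZJ ⇒ T = (0, 1/3)
T = Z + t·(J−Z) with t = 2/3, so ZT:TJ = t:(1−t) = 2/3:1/3

ZT:TJ = 2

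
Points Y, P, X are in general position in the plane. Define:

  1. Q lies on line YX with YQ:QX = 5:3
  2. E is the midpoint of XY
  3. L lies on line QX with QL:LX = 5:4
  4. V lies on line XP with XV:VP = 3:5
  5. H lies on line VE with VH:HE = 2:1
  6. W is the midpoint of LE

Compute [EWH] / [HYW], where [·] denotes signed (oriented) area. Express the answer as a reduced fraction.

[EWH]:[HYW] = 1/4

Work in coordinates with Y = (0, 0), P = (1, 0), X = (0, 1).
1. Q lies on line YX with YQ:QX = 5:3 ⇒ Q = (0, 5/8)
2. E is the midpoint of XY ⇒ E = (0, 1/2)
3. L lies on line QX with QL:LX = 5:4 ⇒ L = (0, 5/6)
4. V lies on line XP with XV:VP = 3:5 ⇒ V = (3/8, 5/8)
5. H lies on line VE with VH:HE = 2:1 ⇒ H = (1/8, 13/24)
6. W is the midpoint of LE ⇒ W = (0, 2/3)
2·[EWH] = -1/48, 2·[HYW] = -1/12
[EWH]:[HYW] = -1/48:-1/12 = 1/4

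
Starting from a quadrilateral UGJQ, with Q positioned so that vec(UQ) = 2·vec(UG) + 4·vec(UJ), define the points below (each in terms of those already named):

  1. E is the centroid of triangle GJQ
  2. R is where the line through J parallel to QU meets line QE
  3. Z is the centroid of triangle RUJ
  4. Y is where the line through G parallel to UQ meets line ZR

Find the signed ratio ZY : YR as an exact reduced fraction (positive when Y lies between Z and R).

Set U = (0, 0), G = (1, 0), J = (0, 1), Q = (2, 4); any affine frame gives the same invariant.
1. E is the centroid of triangle GJQ ⇒ E = (1, 5/3)
2. R is where the line through J parallel to QU meets line QE ⇒ R = (5, 11)
3. Z is the centroid of triangle RUJ ⇒ Z = (5/3, 4)
4. Y is where the line through G parallel to UQ meets line ZR ⇒ Y = (-25, -52)
Y = Z + t·(R−Z) with t = -8, so ZY:YR = t:(1−t) = -8:9

ZY:YR = -8/9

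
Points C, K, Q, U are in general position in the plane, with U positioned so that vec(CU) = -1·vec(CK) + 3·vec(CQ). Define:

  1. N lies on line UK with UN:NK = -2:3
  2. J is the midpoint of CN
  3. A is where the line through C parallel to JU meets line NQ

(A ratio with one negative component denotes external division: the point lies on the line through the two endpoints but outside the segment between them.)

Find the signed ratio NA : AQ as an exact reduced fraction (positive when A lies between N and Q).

NA:AQ = -4

Work in coordinates with C = (0, 0), K = (1, 0), Q = (0, 1), U = (-1, 3).
1. N lies on line UK with UN:NK = -2:3 ⇒ N = (-5, 9)
2. J is the midpoint of CN ⇒ J = (-5/2, 9/2)
3. A is where the line through C parallel to JU meets line NQ ⇒ A = (5/3, -5/3)
A = N + t·(Q−N) with t = 4/3, so NA:AQ = t:(1−t) = 4/3:-1/3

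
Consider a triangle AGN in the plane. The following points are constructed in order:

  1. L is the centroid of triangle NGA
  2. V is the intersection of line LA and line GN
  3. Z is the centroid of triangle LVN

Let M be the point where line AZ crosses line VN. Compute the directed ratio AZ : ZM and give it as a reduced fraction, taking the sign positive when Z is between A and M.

Work in coordinates with A = (0, 0), G = (1, 0), N = (0, 1).
1. L is the centroid of triangle NGA ⇒ L = (1/3, 1/3)
2. V is the intersection of line LA and line GN ⇒ V = (1/2, 1/2)
3. Z is the centroid of triangle LVN ⇒ Z = (5/18, 11/18)
line AZ meets VN at M = (5/16, 11/16)
Z = A + t·(M−A) with t = 8/9, so AZ:ZM = 8/9:1/9

AZ:ZM = 8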